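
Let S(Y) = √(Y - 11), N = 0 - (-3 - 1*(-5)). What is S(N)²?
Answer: -13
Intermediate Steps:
N = -2 (N = 0 - (-3 + 5) = 0 - 1*2 = 0 - 2 = -2)
S(Y) = √(-11 + Y)
S(N)² = (√(-11 - 2))² = (√(-13))² = (I*√13)² = -13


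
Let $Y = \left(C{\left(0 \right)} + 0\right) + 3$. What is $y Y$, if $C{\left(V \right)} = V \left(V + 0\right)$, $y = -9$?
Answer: $-27$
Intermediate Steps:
$C{\left(V \right)} = V^{2}$ ($C{\left(V \right)} = V V = V^{2}$)
$Y = 3$ ($Y = \left(0^{2} + 0\right) + 3 = \left(0 + 0\right) + 3 = 0 + 3 = 3$)
$y Y = \left(-9\right) 3 = -27$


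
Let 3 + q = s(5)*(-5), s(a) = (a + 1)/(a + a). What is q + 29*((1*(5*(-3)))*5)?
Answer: -2181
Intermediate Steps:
s(a) = (1 + a)/(2*a) (s(a) = (1 + a)/((2*a)) = (1 + a)*(1/(2*a)) = (1 + a)/(2*a))
q = -6 (q = -3 + ((1/2)*(1 + 5)/5)*(-5) = -3 + ((1/2)*(1/5)*6)*(-5) = -3 + (3/5)*(-5) = -3 - 3 = -6)
q + 29*((1*(5*(-3)))*5) = -6 + 29*((1*(5*(-3)))*5) = -6 + 29*((1*(-15))*5) = -6 + 29*(-15*5) = -6 + 29*(-75) = -6 - 2175 = -2181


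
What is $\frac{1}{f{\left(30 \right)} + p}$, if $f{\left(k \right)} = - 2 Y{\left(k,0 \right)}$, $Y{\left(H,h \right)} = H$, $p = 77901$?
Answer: $\frac{1}{77841} \approx 1.2847 \cdot 10^{-5}$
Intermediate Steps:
$f{\left(k \right)} = - 2 k$
$\frac{1}{f{\left(30 \right)} + p} = \frac{1}{\left(-2\right) 30 + 77901} = \frac{1}{-60 + 77901} = \frac{1}{77841}$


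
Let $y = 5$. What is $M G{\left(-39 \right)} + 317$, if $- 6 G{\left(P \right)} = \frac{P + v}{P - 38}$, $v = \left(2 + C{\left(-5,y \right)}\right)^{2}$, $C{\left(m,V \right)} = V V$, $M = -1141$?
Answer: $- \frac{15258}{11} \approx -1387.1$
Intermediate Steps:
$C{\left(m,V \right)} = V^{2}$
$v = 729$ ($v = \left(2 + 5^{2}\right)^{2} = \left(2 + 25\right)^{2} = 27^{2} = 729$)
$G{\left(P \right)} = - \frac{729 + P}{6 \left(-38 + P\right)}$ ($G{\left(P \right)} = - \frac{\left(P + 729\right) \frac{1}{P - 38}}{6} = - \frac{\left(729 + P\right) \frac{1}{-38 + P}}{6} = - \frac{\frac{1}{-38 + P} \left(729 + P\right)}{6} = - \frac{729 + P}{6 \left(-38 + P\right)}$)
$M G{\left(-39 \right)} + 317 = - 1141 \frac{-729 - -39}{6 \left(-38 - 39\right)} + 317 = - 1141 \frac{-729 + 39}{6 \left(-77\right)} + 317 = - 1141 \cdot \frac{1}{6} \left(- \frac{1}{77}\right) \left(-690\right) + 317 = \left(-1141\right) \frac{115}{77} + 317 = - \frac{18745}{11} + 317 = - \frac{15258}{11}$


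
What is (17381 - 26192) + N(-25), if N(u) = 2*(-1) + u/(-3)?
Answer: -26414/3 ≈ -8804.7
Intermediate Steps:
N(u) = -2 - u/3 (N(u) = -2 + u*(-⅓) = -2 - u/3)
(17381 - 26192) + N(-25) = (17381 - 26192) + (-2 - ⅓*(-25)) = -8811 + (-2 + 25/3) = -8811 + 19/3 = -26414/3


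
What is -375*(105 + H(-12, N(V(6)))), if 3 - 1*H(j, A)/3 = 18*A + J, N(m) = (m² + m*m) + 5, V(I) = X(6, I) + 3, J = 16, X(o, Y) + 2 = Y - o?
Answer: 117000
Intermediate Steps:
X(o, Y) = -2 + Y - o (X(o, Y) = -2 + (Y - o) = -2 + Y - o)
V(I) = -5 + I (V(I) = (-2 + I - 1*6) + 3 = (-2 + I - 6) + 3 = (-8 + I) + 3 = -5 + I)
N(m) = 5 + 2*m² (N(m) = (m² + m²) + 5 = 2*m² + 5 = 5 + 2*m²)
H(j, A) = -39 - 54*A (H(j, A) = 9 - 3*(18*A + 16) = 9 - 3*(16 + 18*A) = 9 + (-48 - 54*A) = -39 - 54*A)
-375*(105 + H(-12, N(V(6)))) = -375*(105 + (-39 - 54*(5 + 2*(-5 + 6)²))) = -375*(105 + (-39 - 54*(5 + 2*1²))) = -375*(105 + (-39 - 54*(5 + 2*1))) = -375*(105 + (-39 - 54*(5 + 2))) = -375*(105 + (-39 - 54*7)) = -375*(105 + (-39 - 378)) = -375*(105 - 417) = -375*(-312) = 117000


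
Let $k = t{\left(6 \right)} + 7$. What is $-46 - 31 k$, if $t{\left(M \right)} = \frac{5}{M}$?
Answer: $- \frac{1733}{6} \approx -288.83$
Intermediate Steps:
$k = \frac{47}{6}$ ($k = \frac{5}{6} + 7 = \frac{47}{6} \approx 7.8333$)
$-46 - 31 k = -46 - \frac{1457}{6} = - \frac{1733}{6}$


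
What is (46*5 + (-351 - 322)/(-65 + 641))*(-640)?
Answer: -1318070/9 ≈ -1.4645e+5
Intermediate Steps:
(46*5 + (-351 - 322)/(-65 + 641))*(-640) = (230 - 673/576)*(-640) = (131807/576)*(-640) = -1318070/9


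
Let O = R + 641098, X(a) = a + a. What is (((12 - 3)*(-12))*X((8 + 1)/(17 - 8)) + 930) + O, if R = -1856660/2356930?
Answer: 151270410050/235693 ≈ 6.4181e+5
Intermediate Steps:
R = -185666/235693 (R = -1856660*1/2356930 = -185666/235693 ≈ -0.78775)
X(a) = 2*a
O = 151102125248/235693 (O = -185666/235693 + 641098 = 151102125248/235693 ≈ 6.4110e+5)
(((12 - 3)*(-12))*X((8 + 1)/(17 - 8)) + 930) + O = (((12 - 3)*(-12))*(2*((8 + 1)/(17 - 8))) + 930) + 151102125248/235693 = ((9*(-12))*(2*(9/9)) + 930) + 151102125248/235693 = (-216*9*(⅑) + 930) + 151102125248/235693 = (-216 + 930) + 151102125248/235693 = 714 + 151102125248/235693 = 151270410050/235693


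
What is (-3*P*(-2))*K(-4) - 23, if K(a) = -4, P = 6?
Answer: -167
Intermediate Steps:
(-3*P*(-2))*K(-4) - 23 = (-3*6*(-2))*(-4) - 23 = -18*(-2)*(-4) - 23 = 36*(-4) - 23 = -144 - 23 = -167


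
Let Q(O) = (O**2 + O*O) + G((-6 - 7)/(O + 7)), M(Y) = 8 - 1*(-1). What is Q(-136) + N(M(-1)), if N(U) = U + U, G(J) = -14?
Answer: 36996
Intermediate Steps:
M(Y) = 9 (M(Y) = 8 + 1 = 9)
N(U) = 2*U
Q(O) = -14 + 2*O**2 (Q(O) = (O**2 + O*O) - 14 = (O**2 + O**2) - 14 = 2*O**2 - 14 = -14 + 2*O**2)
Q(-136) + N(M(-1)) = (-14 + 2*(-136)**2) + 2*9 = (-14 + 2*18496) + 18 = (-14 + 36992) + 18 = 36978 + 18 = 36996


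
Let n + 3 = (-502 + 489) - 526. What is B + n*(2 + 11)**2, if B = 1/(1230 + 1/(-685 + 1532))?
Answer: -95427803131/1041811 ≈ -91598.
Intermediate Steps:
n = -542 (n = -3 + ((-502 + 489) - 526) = -3 + (-13 - 526) = -3 - 539 = -542)
B = 847/1041811 (B = 1/(1230 + 1/847) = 1/(1041811/847) = 847/1041811 ≈ 0.00081301)
B + n*(2 + 11)**2 = 847/1041811 - 542*(2 + 11)**2 = 847/1041811 - 542*13**2 = 847/1041811 - 542*169 = 847/1041811 - 91598 = -95427803131/1041811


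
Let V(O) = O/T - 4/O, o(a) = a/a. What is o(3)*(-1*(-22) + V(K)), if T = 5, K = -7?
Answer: 741/35 ≈ 21.171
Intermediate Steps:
o(a) = 1
V(O) = -4/O + O/5 (V(O) = O/5 - 4/O = -4/O + O/5)
o(3)*(-1*(-22) + V(K)) = 1*(-1*(-22) + (-4/(-7) + (1/5)*(-7))) = 1*(22 + (-4*(-1/7) - 7/5)) = 1*(22 + (4/7 - 7/5)) = 1*(22 - 29/35) = 1*(741/35) = 741/35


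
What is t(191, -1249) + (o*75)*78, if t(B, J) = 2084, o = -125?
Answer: -729166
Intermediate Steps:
t(191, -1249) + (o*75)*78 = 2084 - 125*75*78 = 2084 - 9375*78 = 2084 - 731250 = -729166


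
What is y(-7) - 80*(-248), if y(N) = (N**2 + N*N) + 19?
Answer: 19957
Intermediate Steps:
y(N) = 19 + 2*N**2 (y(N) = (N**2 + N**2) + 19 = 2*N**2 + 19 = 19 + 2*N**2)
y(-7) - 80*(-248) = (19 + 2*(-7)**2) - 80*(-248) = (19 + 2*49) + 19840 = (19 + 98) + 19840 = 117 + 19840 = 19957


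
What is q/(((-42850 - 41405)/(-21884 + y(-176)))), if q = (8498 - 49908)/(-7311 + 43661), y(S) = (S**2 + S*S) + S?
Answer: 4029092/7469925 ≈ 0.53938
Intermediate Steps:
y(S) = S + 2*S**2 (y(S) = (S**2 + S**2) + S = 2*S**2 + S = S + 2*S**2)
q = -4141/3635 (q = -41410/36350 = -41410*1/36350 = -4141/3635 ≈ -1.1392)
q/(((-42850 - 41405)/(-21884 + y(-176)))) = -4141*(-21884 - 176*(1 + 2*(-176)))/(-42850 - 41405)/3635 = -(2210284/7469925 + 17776*(1 - 352)/7469925) = -4141/(3635*((-84255/(-21884 - 176*(-351))))) = -4141/(3635*((-84255/(-21884 + 61776)))) = -4141/(3635*((-84255/39892))) = -4141/(3635*((-84255*1/39892))) = -4141/(3635*(-84255/39892)) = -4141/3635*(-39892/84255) = 4029092/7469925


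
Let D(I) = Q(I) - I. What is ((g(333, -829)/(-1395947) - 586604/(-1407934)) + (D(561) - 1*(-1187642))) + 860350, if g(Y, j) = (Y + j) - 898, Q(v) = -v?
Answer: 2011460832054752622/982700621749 ≈ 2.0469e+6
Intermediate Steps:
D(I) = -2*I (D(I) = -I - I = -2*I)
g(Y, j) = -898 + Y + j
((g(333, -829)/(-1395947) - 586604/(-1407934)) + (D(561) - 1*(-1187642))) + 860350 = (((-898 + 333 - 829)/(-1395947) - 586604/(-1407934)) + (-2*561 - 1*(-1187642))) + 860350 = ((-1394*(-1/1395947) - 586604*(-1/1407934)) + (-1122 + 1187642)) + 860350 = ((1394/1395947 + 293302/703967) + 1186520) + 860350 = (410415376992/982700621749 + 1186520) + 860350 = 1165994352133000472/982700621749 + 860350 = 2011460832054752622/982700621749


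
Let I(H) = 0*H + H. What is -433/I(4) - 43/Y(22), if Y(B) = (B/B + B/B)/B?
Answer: -2325/4 ≈ -581.25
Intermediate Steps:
I(H) = H (I(H) = 0 + H = H)
Y(B) = 2/B (Y(B) = (1 + 1)/B = 2/B)
-433/I(4) - 43/Y(22) = -433/4 - 43/(2/22) = -433*¼ - 43/(2*(1/22)) = -433/4 - 43/1/11 = -433/4 - 43*11 = -433/4 - 473 = -2325/4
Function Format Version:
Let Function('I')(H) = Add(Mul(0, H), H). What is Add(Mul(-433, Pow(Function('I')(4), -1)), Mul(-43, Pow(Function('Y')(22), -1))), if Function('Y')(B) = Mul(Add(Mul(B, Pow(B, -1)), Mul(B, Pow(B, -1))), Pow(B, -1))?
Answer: Rational(-2325, 4) ≈ -581.25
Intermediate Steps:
Function('I')(H) = H (Function('I')(H) = Add(0, H) = H)
Function('Y')(B) = Mul(2, Pow(B, -1)) (Function('Y')(B) = Mul(Add(1, 1), Pow(B, -1)) = Mul(2, Pow(B, -1)))
Add(Mul(-433, Pow(Function('I')(4), -1)), Mul(-43, Pow(Function('Y')(22), -1))) = Add(Mul(-433, Pow(4, -1)), Mul(-43, Pow(Mul(2, Pow(22, -1)), -1))) = Add(Mul(-433, Rational(1, 4)), Mul(-43, Pow(Mul(2, Rational(1, 22)), -1))) = Add(Rational(-433, 4), Mul(-43, Pow(Rational(1, 11), -1))) = Add(Rational(-433, 4), Mul(-43, 11)) = Add(Rational(-433, 4), -473) = Rational(-2325, 4)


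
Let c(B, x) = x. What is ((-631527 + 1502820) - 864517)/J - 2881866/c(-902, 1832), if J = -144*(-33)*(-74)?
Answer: -359877425/228771 ≈ -1573.1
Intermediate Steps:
J = -351648 (J = 4752*(-74) = -351648)
((-631527 + 1502820) - 864517)/J - 2881866/c(-902, 1832) = ((-631527 + 1502820) - 864517)/(-351648) - 2881866/1832 = (871293 - 864517)*(-1/351648) - 2881866*1/1832 = 6776*(-1/351648) - 1440933/916 = -77/3996 - 1440933/916 = -359877425/228771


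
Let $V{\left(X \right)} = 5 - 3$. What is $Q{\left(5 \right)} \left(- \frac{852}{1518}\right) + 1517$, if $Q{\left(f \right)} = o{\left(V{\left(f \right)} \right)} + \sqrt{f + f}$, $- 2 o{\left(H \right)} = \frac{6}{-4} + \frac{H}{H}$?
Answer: $\frac{767531}{506} - \frac{142 \sqrt{10}}{253} \approx 1515.1$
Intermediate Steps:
$V{\left(X \right)} = 2$
$o{\left(H \right)} = \frac{1}{4}$ ($o{\left(H \right)} = - \frac{\frac{6}{-4} + \frac{H}{H}}{2} = - \frac{6 \left(- \frac{1}{4}\right) + 1}{2} = - \frac{- \frac{3}{2} + 1}{2} = \left(- \frac{1}{2}\right) \left(- \frac{1}{2}\right) = \frac{1}{4}$)
$Q{\left(f \right)} = \frac{1}{4} + \sqrt{2} \sqrt{f}$ ($Q{\left(f \right)} = \frac{1}{4} + \sqrt{f + f} = \frac{1}{4} + \sqrt{2 f} = \frac{1}{4} + \sqrt{2} \sqrt{f}$)
$Q{\left(5 \right)} \left(- \frac{852}{1518}\right) + 1517 = \left(\frac{1}{4} + \sqrt{2} \sqrt{5}\right) \left(- \frac{852}{1518}\right) + 1517 = \left(\frac{1}{4} + \sqrt{10}\right) \left(\left(-852\right) \frac{1}{1518}\right) + 1517 = \left(\frac{1}{4} + \sqrt{10}\right) \left(- \frac{142}{253}\right) + 1517 = \left(- \frac{71}{506} - \frac{142 \sqrt{10}}{253}\right) + 1517 = \frac{767531}{506} - \frac{142 \sqrt{10}}{253}$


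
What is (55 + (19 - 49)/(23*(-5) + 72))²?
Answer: 5736025/1849 ≈ 3102.2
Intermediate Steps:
(55 + (19 - 49)/(23*(-5) + 72))² = (55 - 30/(-115 + 72))² = (55 - 30/(-43))² = (55 - 30*(-1/43))² = (55 + 30/43)² = (2395/43)² = 5736025/1849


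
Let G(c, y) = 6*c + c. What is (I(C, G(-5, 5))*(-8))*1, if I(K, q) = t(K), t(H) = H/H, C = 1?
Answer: -8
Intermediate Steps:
G(c, y) = 7*c
t(H) = 1
I(K, q) = 1
(I(C, G(-5, 5))*(-8))*1 = (1*(-8))*1 = -8*1 = -8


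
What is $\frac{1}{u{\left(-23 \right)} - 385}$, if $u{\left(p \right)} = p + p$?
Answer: $- \frac{1}{431} \approx -0.0023202$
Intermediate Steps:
$u{\left(p \right)} = 2 p$
$\frac{1}{u{\left(-23 \right)} - 385} = \frac{1}{2 \left(-23\right) - 385} = \frac{1}{-46 - 385} = \frac{1}{-431} = - \frac{1}{431}$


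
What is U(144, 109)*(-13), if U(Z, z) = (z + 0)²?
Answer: -154453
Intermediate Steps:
U(Z, z) = z²
U(144, 109)*(-13) = 109²*(-13) = 11881*(-13) = -154453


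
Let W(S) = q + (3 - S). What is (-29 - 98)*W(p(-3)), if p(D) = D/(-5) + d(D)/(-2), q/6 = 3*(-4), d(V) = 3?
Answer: 86487/10 ≈ 8648.7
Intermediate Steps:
q = -72 (q = 6*(3*(-4)) = 6*(-12) = -72)
p(D) = -3/2 - D/5 (p(D) = D/(-5) + 3/(-2) = D*(-⅕) + 3*(-½) = -D/5 - 3/2 = -3/2 - D/5)
W(S) = -69 - S (W(S) = -72 + (3 - S) = -69 - S)
(-29 - 98)*W(p(-3)) = (-29 - 98)*(-69 - (-3/2 - ⅕*(-3))) = -127*(-69 - (-3/2 + ⅗)) = -127*(-69 - 1*(-9/10)) = -127*(-69 + 9/10) = -127*(-681/10) = 86487/10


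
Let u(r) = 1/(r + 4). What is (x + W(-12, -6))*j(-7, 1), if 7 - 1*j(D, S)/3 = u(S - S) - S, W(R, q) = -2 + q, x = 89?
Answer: 7533/4 ≈ 1883.3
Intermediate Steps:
u(r) = 1/(4 + r)
j(D, S) = 81/4 + 3*S (j(D, S) = 21 - 3*(1/(4 + (S - S)) - S) = 21 - 3*(1/(4 + 0) - S) = 21 - 3*(1/4 - S) = 21 - 3*(¼ - S) = 21 + (-¾ + 3*S) = 81/4 + 3*S)
(x + W(-12, -6))*j(-7, 1) = (89 + (-2 - 6))*(81/4 + 3*1) = (89 - 8)*(81/4 + 3) = 81*(93/4) = 7533/4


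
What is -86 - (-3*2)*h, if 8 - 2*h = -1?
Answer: -59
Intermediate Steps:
h = 9/2 (h = 4 - ½*(-1) = 4 + ½ = 9/2 ≈ 4.5000)
-86 - (-3*2)*h = -86 - (-3*2)*9/2 = -86 - (-6)*9/2 = -86 - 1*(-27) = -86 + 27 = -59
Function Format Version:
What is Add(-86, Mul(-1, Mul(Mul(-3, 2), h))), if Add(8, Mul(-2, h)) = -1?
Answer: -59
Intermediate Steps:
h = Rational(9, 2) (h = Add(4, Mul(Rational(-1, 2), -1)) = Add(4, Rational(1, 2)) = Rational(9, 2) ≈ 4.5000)
Add(-86, Mul(-1, Mul(Mul(-3, 2), h))) = Add(-86, Mul(-1, Mul(Mul(-3, 2), Rational(9, 2)))) = Add(-86, Mul(-1, Mul(-6, Rational(9, 2)))) = Add(-86, Mul(-1, -27)) = Add(-86, 27) = -59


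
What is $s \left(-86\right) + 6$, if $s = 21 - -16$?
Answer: $-3176$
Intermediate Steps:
$s = 37$ ($s = 21 + 16 = 37$)
$s \left(-86\right) + 6 = 37 \left(-86\right) + 6 = -3182 + 6 = -3176$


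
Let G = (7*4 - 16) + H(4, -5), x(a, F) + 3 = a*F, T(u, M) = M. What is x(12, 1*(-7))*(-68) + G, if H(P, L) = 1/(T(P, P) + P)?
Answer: 47425/8 ≈ 5928.1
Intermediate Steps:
H(P, L) = 1/(2*P) (H(P, L) = 1/(P + P) = 1/(2*P))
x(a, F) = -3 + F*a (x(a, F) = -3 + a*F = -3 + F*a)
G = 97/8 (G = (7*4 - 16) + (½)/4 = (28 - 16) + (½)*(¼) = 12 + ⅛ = 97/8 ≈ 12.125)
x(12, 1*(-7))*(-68) + G = (-3 + (1*(-7))*12)*(-68) + 97/8 = (-3 - 7*12)*(-68) + 97/8 = (-3 - 84)*(-68) + 97/8 = -87*(-68) + 97/8 = 5916 + 97/8 = 47425/8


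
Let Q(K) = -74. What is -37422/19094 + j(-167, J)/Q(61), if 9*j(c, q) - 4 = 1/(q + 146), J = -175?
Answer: -362482159/184390758 ≈ -1.9658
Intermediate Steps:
j(c, q) = 4/9 + 1/(9*(146 + q)) (j(c, q) = 4/9 + 1/(9*(q + 146)) = 4/9 + 1/(9*(146 + q)))
-37422/19094 + j(-167, J)/Q(61) = -37422/19094 + ((585 + 4*(-175))/(9*(146 - 175)))/(-74) = -37422*1/19094 + ((⅑)*(585 - 700)/(-29))*(-1/74) = -18711/9547 + ((⅑)*(-1/29)*(-115))*(-1/74) = -18711/9547 + (115/261)*(-1/74) = -18711/9547 - 115/19314 = -362482159/184390758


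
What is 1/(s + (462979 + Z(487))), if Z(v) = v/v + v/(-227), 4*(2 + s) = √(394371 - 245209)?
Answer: 190853462504/88360541067950539 - 103058*√149162/88360541067950539 ≈ 2.1595e-6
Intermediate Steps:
s = -2 + √149162/4 (s = -2 + √(394371 - 245209)/4 = -2 + √149162/4 ≈ 94.554)
Z(v) = 1 - v/227 (Z(v) = 1 + v*(-1/227) = 1 - v/227)
1/(s + (462979 + Z(487))) = 1/((-2 + √149162/4) + (462979 + (1 - 1/227*487))) = 1/((-2 + √149162/4) + (462979 + (1 - 487/227))) = 1/((-2 + √149162/4) + (462979 - 260/227)) = 1/((-2 + √149162/4) + 105095973/227) = 1/(105095519/227 + √149162/4)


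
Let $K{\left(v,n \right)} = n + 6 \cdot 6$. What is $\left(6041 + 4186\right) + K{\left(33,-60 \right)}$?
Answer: $10203$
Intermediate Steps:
$K{\left(v,n \right)} = 36 + n$ ($K{\left(v,n \right)} = n + 36 = 36 + n$)
$\left(6041 + 4186\right) + K{\left(33,-60 \right)} = \left(6041 + 4186\right) + \left(36 - 60\right) = 10227 - 24 = 10203$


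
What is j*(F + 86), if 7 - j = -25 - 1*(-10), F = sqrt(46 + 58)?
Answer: 1892 + 44*sqrt(26) ≈ 2116.4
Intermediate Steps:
F = 2*sqrt(26) (F = sqrt(104) = 2*sqrt(26) ≈ 10.198)
j = 22 (j = 7 - (-25 - 1*(-10)) = 7 - (-25 + 10) = 7 - 1*(-15) = 7 + 15 = 22)
j*(F + 86) = 22*(2*sqrt(26) + 86) = 22*(86 + 2*sqrt(26)) = 1892 + 44*sqrt(26)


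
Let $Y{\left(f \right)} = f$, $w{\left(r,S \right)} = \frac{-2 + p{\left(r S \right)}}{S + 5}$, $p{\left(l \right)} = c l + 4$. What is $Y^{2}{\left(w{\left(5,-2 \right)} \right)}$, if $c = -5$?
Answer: $\frac{2704}{9} \approx 300.44$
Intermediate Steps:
$p{\left(l \right)} = 4 - 5 l$ ($p{\left(l \right)} = - 5 l + 4 = 4 - 5 l$)
$w{\left(r,S \right)} = \frac{2 - 5 S r}{5 + S}$ ($w{\left(r,S \right)} = \frac{-2 - \left(-4 + 5 r S\right)}{S + 5} = \frac{-2 - \left(-4 + 5 S r\right)}{5 + S} = \frac{2 - 5 S r}{5 + S}$)
$Y^{2}{\left(w{\left(5,-2 \right)} \right)} = \left(\frac{2 - \left(-10\right) 5}{5 - 2}\right)^{2} = \left(\frac{2 + 50}{3}\right)^{2} = \left(\frac{1}{3} \cdot 52\right)^{2} = \left(\frac{52}{3}\right)^{2} = \frac{2704}{9}$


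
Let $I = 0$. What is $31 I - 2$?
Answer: $-2$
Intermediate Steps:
$31 I - 2 = 31 \cdot 0 - 2 = 0 - 2 = -2$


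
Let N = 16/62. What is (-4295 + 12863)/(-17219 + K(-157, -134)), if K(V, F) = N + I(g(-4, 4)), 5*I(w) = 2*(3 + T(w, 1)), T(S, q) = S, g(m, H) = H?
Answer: -1328040/2668471 ≈ -0.49768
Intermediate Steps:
N = 8/31 (N = 16*(1/62) = 8/31 ≈ 0.25806)
I(w) = 6/5 + 2*w/5 (I(w) = (2*(3 + w))/5 = (6 + 2*w)/5 = 6/5 + 2*w/5)
K(V, F) = 474/155 (K(V, F) = 8/31 + (6/5 + (2/5)*4) = 8/31 + (6/5 + 8/5) = 8/31 + 14/5 = 474/155)
(-4295 + 12863)/(-17219 + K(-157, -134)) = (-4295 + 12863)/(-17219 + 474/155) = 8568/(-2668471/155) = 8568*(-155/2668471) = -1328040/2668471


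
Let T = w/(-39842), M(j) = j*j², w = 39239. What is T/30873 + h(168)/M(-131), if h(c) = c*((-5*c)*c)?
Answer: 29161945894615811/2765246498196006 ≈ 10.546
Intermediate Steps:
M(j) = j³
T = -39239/39842 (T = 39239/(-39842) = 39239*(-1/39842) = -39239/39842 ≈ -0.98487)
h(c) = -5*c³ (h(c) = c*(-5*c²) = -5*c³)
T/30873 + h(168)/M(-131) = -39239/39842/30873 + (-5*168³)/((-131)³) = -39239/39842*1/30873 - 5*4741632/(-2248091) = -39239/1230042066 - 23708160*(-1/2248091) = -39239/1230042066 + 23708160/2248091 = 29161945894615811/2765246498196006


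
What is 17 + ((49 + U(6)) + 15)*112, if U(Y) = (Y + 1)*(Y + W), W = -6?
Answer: 7185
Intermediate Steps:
U(Y) = (1 + Y)*(-6 + Y) (U(Y) = (Y + 1)*(Y - 6) = (1 + Y)*(-6 + Y))
17 + ((49 + U(6)) + 15)*112 = 17 + ((49 + (-6 + 6² - 5*6)) + 15)*112 = 17 + ((49 + (-6 + 36 - 30)) + 15)*112 = 17 + ((49 + 0) + 15)*112 = 17 + (49 + 15)*112 = 17 + 64*112 = 17 + 7168 = 7185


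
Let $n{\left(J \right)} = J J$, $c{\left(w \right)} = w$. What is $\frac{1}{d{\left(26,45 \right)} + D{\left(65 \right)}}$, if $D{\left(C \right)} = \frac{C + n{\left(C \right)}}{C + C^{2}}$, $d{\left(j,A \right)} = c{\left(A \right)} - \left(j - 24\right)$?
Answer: $\frac{1}{44} \approx 0.022727$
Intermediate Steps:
$n{\left(J \right)} = J^{2}$
$d{\left(j,A \right)} = 24 + A - j$ ($d{\left(j,A \right)} = A - \left(j - 24\right) = A - \left(-24 + j\right) = 24 + A - j$)
$D{\left(C \right)} = 1$ ($D{\left(C \right)} = \frac{C + C^{2}}{C + C^{2}} = 1$)
$\frac{1}{d{\left(26,45 \right)} + D{\left(65 \right)}} = \frac{1}{\left(24 + 45 - 26\right) + 1} = \frac{1}{43 + 1} = \frac{1}{44}$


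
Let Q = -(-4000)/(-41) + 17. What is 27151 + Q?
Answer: 1109888/41 ≈ 27070.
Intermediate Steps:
Q = -3303/41 (Q = -(-4000)*(-1)/41 + 17 = -80*50/41 + 17 = -4000/41 + 17 = -3303/41 ≈ -80.561)
27151 + Q = 27151 - 3303/41 = 1109888/41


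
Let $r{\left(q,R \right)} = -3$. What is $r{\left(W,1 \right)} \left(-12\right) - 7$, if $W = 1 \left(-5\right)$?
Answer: $29$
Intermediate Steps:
$W = -5$
$r{\left(W,1 \right)} \left(-12\right) - 7 = \left(-3\right) \left(-12\right) - 7 = 36 - 7 = 29$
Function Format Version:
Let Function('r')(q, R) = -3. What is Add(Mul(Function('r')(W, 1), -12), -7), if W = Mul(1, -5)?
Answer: 29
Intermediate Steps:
W = -5
Add(Mul(Function('r')(W, 1), -12), -7) = Add(Mul(-3, -12), -7) = Add(36, -7) = 29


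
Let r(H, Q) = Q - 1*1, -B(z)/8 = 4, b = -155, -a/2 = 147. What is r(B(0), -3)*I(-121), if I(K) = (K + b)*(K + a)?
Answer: -458160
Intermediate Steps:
a = -294 (a = -2*147 = -294)
B(z) = -32 (B(z) = -8*4 = -32)
I(K) = (-294 + K)*(-155 + K) (I(K) = (K - 155)*(K - 294) = (-155 + K)*(-294 + K) = (-294 + K)*(-155 + K))
r(H, Q) = -1 + Q (r(H, Q) = Q - 1 = -1 + Q)
r(B(0), -3)*I(-121) = (-1 - 3)*(45570 + (-121)**2 - 449*(-121)) = -4*(45570 + 14641 + 54329) = -4*114540 = -458160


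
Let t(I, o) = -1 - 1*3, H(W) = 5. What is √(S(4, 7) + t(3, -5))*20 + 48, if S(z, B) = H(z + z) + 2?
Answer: 48 + 20*√3 ≈ 82.641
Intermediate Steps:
t(I, o) = -4 (t(I, o) = -1 - 3 = -4)
S(z, B) = 7 (S(z, B) = 5 + 2 = 7)
√(S(4, 7) + t(3, -5))*20 + 48 = √(7 - 4)*20 + 48 = √3*20 + 48 = 20*√3 + 48 = 48 + 20*√3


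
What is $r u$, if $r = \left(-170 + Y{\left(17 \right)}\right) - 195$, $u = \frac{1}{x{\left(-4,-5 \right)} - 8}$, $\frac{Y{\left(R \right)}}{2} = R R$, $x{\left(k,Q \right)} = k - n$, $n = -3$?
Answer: $- \frac{71}{3} \approx -23.667$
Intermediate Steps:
$x{\left(k,Q \right)} = 3 + k$ ($x{\left(k,Q \right)} = k - -3 = k + 3 = 3 + k$)
$Y{\left(R \right)} = 2 R^{2}$ ($Y{\left(R \right)} = 2 R R = 2 R^{2}$)
$u = - \frac{1}{9}$ ($u = \frac{1}{\left(3 - 4\right) - 8} = \frac{1}{-1 - 8} = \frac{1}{-9} = - \frac{1}{9} \approx -0.11111$)
$r = 213$ ($r = \left(-170 + 2 \cdot 17^{2}\right) - 195 = \left(-170 + 2 \cdot 289\right) - 195 = \left(-170 + 578\right) - 195 = 408 - 195 = 213$)
$r u = 213 \left(- \frac{1}{9}\right) = - \frac{71}{3}$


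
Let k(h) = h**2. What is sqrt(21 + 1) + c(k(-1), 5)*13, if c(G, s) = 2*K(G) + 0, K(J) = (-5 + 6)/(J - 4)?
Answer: -26/3 + sqrt(22) ≈ -3.9762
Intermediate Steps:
K(J) = 1/(-4 + J)
c(G, s) = 2/(-4 + G) (c(G, s) = 2/(-4 + G) + 0 = 2/(-4 + G))
sqrt(21 + 1) + c(k(-1), 5)*13 = sqrt(21 + 1) + (2/(-4 + (-1)**2))*13 = sqrt(22) + (2/(-4 + 1))*13 = sqrt(22) + (2/(-3))*13 = sqrt(22) + (2*(-1/3))*13 = sqrt(22) - 2/3*13 = sqrt(22) - 26/3 = -26/3 + sqrt(22)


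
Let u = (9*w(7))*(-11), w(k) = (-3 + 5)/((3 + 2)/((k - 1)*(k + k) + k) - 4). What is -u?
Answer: -18018/359 ≈ -50.189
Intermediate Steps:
w(k) = 2/(-4 + 5/(k + 2*k*(-1 + k))) (w(k) = 2/(5/((-1 + k)*(2*k) + k) - 4) = 2/(5/(2*k*(-1 + k) + k) - 4) = 2/(5/(k + 2*k*(-1 + k)) - 4) = 2/(-4 + 5/(k + 2*k*(-1 + k))))
u = 18018/359 (u = (9*(2*7*(-1 + 2*7)/(5 - 8*7² + 4*7)))*(-11) = (9*(2*7*(-1 + 14)/(5 - 8*49 + 28)))*(-11) = (9*(2*7*13/(5 - 392 + 28)))*(-11) = (9*(2*7*13/(-359)))*(-11) = (9*(2*7*(-1/359)*13))*(-11) = (9*(-182/359))*(-11) = -1638/359*(-11) = 18018/359 ≈ 50.189)
-u = -1*18018/359 = -18018/359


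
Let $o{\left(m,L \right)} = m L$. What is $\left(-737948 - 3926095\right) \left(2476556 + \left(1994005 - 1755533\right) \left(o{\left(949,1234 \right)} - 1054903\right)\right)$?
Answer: $-129213111306966156$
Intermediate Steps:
$o{\left(m,L \right)} = L m$
$\left(-737948 - 3926095\right) \left(2476556 + \left(1994005 - 1755533\right) \left(o{\left(949,1234 \right)} - 1054903\right)\right) = \left(-737948 - 3926095\right) \left(2476556 + \left(1994005 - 1755533\right) \left(1234 \cdot 949 - 1054903\right)\right) = - 4664043 \left(2476556 + 238472 \left(1171066 - 1054903\right)\right) = - 4664043 \left(2476556 + 238472 \cdot 116163\right) = - 4664043 \left(2476556 + 27701622936\right) = \left(-4664043\right) 27704099492 = -129213111306966156$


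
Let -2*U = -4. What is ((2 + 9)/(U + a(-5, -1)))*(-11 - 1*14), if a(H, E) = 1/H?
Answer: -1375/9 ≈ -152.78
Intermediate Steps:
U = 2 (U = -1/2*(-4) = 2)
((2 + 9)/(U + a(-5, -1)))*(-11 - 1*14) = ((2 + 9)/(2 + 1/(-5)))*(-11 - 1*14) = (11/(2 - 1/5))*(-11 - 14) = (11/(9/5))*(-25) = (11*(5/9))*(-25) = (55/9)*(-25) = -1375/9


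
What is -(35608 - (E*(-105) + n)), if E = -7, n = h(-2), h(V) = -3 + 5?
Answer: -34871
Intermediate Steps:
h(V) = 2
n = 2
-(35608 - (E*(-105) + n)) = -(35608 - (-7*(-105) + 2)) = -(35608 - (735 + 2)) = -(35608 - 1*737) = -(35608 - 737) = -1*34871 = -34871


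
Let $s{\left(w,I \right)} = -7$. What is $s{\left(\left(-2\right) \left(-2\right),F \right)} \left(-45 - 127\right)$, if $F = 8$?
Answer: $1204$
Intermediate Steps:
$s{\left(\left(-2\right) \left(-2\right),F \right)} \left(-45 - 127\right) = - 7 \left(-45 - 127\right) = \left(-7\right) \left(-172\right) = 1204$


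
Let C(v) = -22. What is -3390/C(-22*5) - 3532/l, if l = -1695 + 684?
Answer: 1752497/11121 ≈ 157.58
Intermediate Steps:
l = -1011
-3390/C(-22*5) - 3532/l = -3390/(-22) - 3532/(-1011) = -3390*(-1/22) - 3532*(-1/1011) = 1695/11 + 3532/1011 = 1752497/11121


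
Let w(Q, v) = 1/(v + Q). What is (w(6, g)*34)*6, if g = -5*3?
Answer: -68/3 ≈ -22.667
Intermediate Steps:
g = -15
w(Q, v) = 1/(Q + v)
(w(6, g)*34)*6 = (34/(6 - 15))*6 = (34/(-9))*6 = -1/9*34*6 = -34/9*6 = -68/3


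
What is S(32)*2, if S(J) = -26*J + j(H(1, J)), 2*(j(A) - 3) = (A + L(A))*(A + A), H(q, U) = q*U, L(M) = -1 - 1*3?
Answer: 134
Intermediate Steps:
L(M) = -4 (L(M) = -1 - 3 = -4)
H(q, U) = U*q
j(A) = 3 + A*(-4 + A) (j(A) = 3 + ((A - 4)*(A + A))/2 = 3 + ((-4 + A)*(2*A))/2 = 3 + (2*A*(-4 + A))/2 = 3 + A*(-4 + A))
S(J) = 3 + J**2 - 30*J (S(J) = -26*J + (3 + (J*1)**2 - 4*J) = -26*J + (3 + J**2 - 4*J) = 3 + J**2 - 30*J)
S(32)*2 = (3 + 32**2 - 30*32)*2 = (3 + 1024 - 960)*2 = 67*2 = 134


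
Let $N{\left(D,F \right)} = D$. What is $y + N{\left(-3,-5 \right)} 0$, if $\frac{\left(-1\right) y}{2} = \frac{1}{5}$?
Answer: $- \frac{2}{5} \approx -0.4$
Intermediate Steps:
$y = - \frac{2}{5} \approx -0.4$
$y + N{\left(-3,-5 \right)} 0 = - \frac{2}{5} - 0 = - \frac{2}{5} + 0 = - \frac{2}{5}$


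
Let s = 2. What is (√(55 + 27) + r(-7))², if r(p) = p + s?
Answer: (-5 + √82)² ≈ 16.446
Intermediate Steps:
r(p) = 2 + p (r(p) = p + 2 = 2 + p)
(√(55 + 27) + r(-7))² = (√(55 + 27) + (2 - 7))² = (√82 - 5)² = (-5 + √82)²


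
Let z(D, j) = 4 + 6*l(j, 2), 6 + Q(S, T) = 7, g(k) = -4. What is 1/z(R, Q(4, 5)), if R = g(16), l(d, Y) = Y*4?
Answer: 1/52 ≈ 0.019231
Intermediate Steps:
l(d, Y) = 4*Y
Q(S, T) = 1 (Q(S, T) = -6 + 7 = 1)
R = -4
z(D, j) = 52 (z(D, j) = 4 + 6*(4*2) = 4 + 6*8 = 4 + 48 = 52)
1/z(R, Q(4, 5)) = 1/52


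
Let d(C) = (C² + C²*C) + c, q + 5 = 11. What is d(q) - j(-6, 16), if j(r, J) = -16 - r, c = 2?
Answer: 264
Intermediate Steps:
q = 6 (q = -5 + 11 = 6)
d(C) = 2 + C² + C³ (d(C) = (C² + C²*C) + 2 = (C² + C³) + 2 = 2 + C² + C³)
d(q) - j(-6, 16) = (2 + 6² + 6³) - (-16 - 1*(-6)) = (2 + 36 + 216) - (-16 + 6) = 254 - 1*(-10) = 254 + 10 = 264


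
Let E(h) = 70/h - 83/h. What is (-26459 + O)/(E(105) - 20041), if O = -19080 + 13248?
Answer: 3390555/2104318 ≈ 1.6112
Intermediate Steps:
O = -5832
E(h) = -13/h
(-26459 + O)/(E(105) - 20041) = (-26459 - 5832)/(-13/105 - 20041) = -32291/(-13*1/105 - 20041) = -32291/(-13/105 - 20041) = -32291/(-2104318/105) = -32291*(-105/2104318) = 3390555/2104318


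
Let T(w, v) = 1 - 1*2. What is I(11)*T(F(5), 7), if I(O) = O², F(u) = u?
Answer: -121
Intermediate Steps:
T(w, v) = -1 (T(w, v) = 1 - 2 = -1)
I(11)*T(F(5), 7) = 11²*(-1) = 121*(-1) = -121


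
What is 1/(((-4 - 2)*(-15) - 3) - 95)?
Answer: -1/8 ≈ -0.12500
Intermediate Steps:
1/(((-4 - 2)*(-15) - 3) - 95) = 1/((-6*(-15) - 3) - 95) = 1/((90 - 3) - 95) = 1/(87 - 95) = 1/(-8) = -1/8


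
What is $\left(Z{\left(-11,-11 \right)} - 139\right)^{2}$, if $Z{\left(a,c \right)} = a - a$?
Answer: $19321$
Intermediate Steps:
$Z{\left(a,c \right)} = 0$
$\left(Z{\left(-11,-11 \right)} - 139\right)^{2} = \left(0 - 139\right)^{2} = \left(-139\right)^{2} = 19321$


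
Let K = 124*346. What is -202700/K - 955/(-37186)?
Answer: -468539305/99714259 ≈ -4.6988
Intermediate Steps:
K = 42904
-202700/K - 955/(-37186) = -202700/42904 - 955/(-37186) = -202700*1/42904 - 955*(-1/37186) = -50675/10726 + 955/37186 = -468539305/99714259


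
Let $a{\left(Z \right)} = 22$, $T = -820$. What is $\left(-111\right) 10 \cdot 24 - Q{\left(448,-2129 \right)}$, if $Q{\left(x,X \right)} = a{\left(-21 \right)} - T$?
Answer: $-27482$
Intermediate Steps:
$Q{\left(x,X \right)} = 842$ ($Q{\left(x,X \right)} = 22 - -820 = 22 + 820 = 842$)
$\left(-111\right) 10 \cdot 24 - Q{\left(448,-2129 \right)} = \left(-111\right) 10 \cdot 24 - 842 = \left(-1110\right) 24 - 842 = -26640 - 842 = -27482$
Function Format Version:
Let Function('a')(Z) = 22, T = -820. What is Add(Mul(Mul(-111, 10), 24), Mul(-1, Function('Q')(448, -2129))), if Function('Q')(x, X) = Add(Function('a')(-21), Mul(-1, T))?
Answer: -27482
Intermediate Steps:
Function('Q')(x, X) = 842 (Function('Q')(x, X) = Add(22, Mul(-1, -820)) = Add(22, 820) = 842)
Add(Mul(Mul(-111, 10), 24), Mul(-1, Function('Q')(448, -2129))) = Add(Mul(Mul(-111, 10), 24), Mul(-1, 842)) = Add(Mul(-1110, 24), -842) = Add(-26640, -842) = -27482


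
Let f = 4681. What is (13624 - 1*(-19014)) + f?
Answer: 37319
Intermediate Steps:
(13624 - 1*(-19014)) + f = (13624 - 1*(-19014)) + 4681 = (13624 + 19014) + 4681 = 32638 + 4681 = 37319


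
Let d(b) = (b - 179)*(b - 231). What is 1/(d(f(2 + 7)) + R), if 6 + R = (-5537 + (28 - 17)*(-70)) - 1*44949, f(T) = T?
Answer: -1/13522 ≈ -7.3954e-5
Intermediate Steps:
d(b) = (-231 + b)*(-179 + b) (d(b) = (-179 + b)*(-231 + b) = (-231 + b)*(-179 + b))
R = -51262 (R = -6 + ((-5537 + (28 - 17)*(-70)) - 1*44949) = -6 + ((-5537 + 11*(-70)) - 44949) = -6 + ((-5537 - 770) - 44949) = -6 + (-6307 - 44949) = -6 - 51256 = -51262)
1/(d(f(2 + 7)) + R) = 1/((41349 + (2 + 7)**2 - 410*(2 + 7)) - 51262) = 1/((41349 + 9**2 - 410*9) - 51262) = 1/((41349 + 81 - 3690) - 51262) = 1/(37740 - 51262) = 1/(-13522) = -1/13522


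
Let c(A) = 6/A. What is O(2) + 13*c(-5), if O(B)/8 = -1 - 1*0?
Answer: -118/5 ≈ -23.600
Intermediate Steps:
O(B) = -8 (O(B) = 8*(-1 - 1*0) = 8*(-1 + 0) = 8*(-1) = -8)
O(2) + 13*c(-5) = -8 + 13*(6/(-5)) = -8 + 13*(6*(-⅕)) = -8 + 13*(-6/5) = -8 - 78/5 = -118/5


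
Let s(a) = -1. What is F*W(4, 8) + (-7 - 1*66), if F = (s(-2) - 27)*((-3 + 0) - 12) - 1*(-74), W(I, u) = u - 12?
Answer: -2049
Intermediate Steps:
W(I, u) = -12 + u
F = 494 (F = (-1 - 27)*((-3 + 0) - 12) - 1*(-74) = -28*(-3 - 12) + 74 = -28*(-15) + 74 = 420 + 74 = 494)
F*W(4, 8) + (-7 - 1*66) = 494*(-12 + 8) + (-7 - 1*66) = 494*(-4) + (-7 - 66) = -1976 - 73 = -2049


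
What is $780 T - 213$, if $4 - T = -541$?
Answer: $424887$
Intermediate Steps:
$T = 545$ ($T = 4 - -541 = 4 + 541 = 545$)
$780 T - 213 = 780 \cdot 545 - 213 = 425100 - 213 = 424887$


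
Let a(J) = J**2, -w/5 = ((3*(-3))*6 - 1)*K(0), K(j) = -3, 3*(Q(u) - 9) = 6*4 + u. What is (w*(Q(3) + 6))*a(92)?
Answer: -167587200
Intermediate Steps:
Q(u) = 17 + u/3 (Q(u) = 9 + (6*4 + u)/3 = 9 + (24 + u)/3 = 9 + (8 + u/3) = 17 + u/3)
w = -825 (w = -5*((3*(-3))*6 - 1)*(-3) = -5*(-9*6 - 1)*(-3) = -5*(-54 - 1)*(-3) = -(-275)*(-3) = -5*165 = -825)
(w*(Q(3) + 6))*a(92) = -825*((17 + (1/3)*3) + 6)*92**2 = -825*((17 + 1) + 6)*8464 = -825*(18 + 6)*8464 = -825*24*8464 = -19800*8464 = -167587200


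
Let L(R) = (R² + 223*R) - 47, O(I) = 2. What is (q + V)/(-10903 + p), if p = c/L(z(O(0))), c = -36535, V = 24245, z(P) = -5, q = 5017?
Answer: -16635447/6180088 ≈ -2.6918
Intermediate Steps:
L(R) = -47 + R² + 223*R
p = 36535/1137 (p = -36535/(-47 + (-5)² + 223*(-5)) = -36535/(-47 + 25 - 1115) = -36535/(-1137) = -36535*(-1/1137) = 36535/1137 ≈ 32.133)
(q + V)/(-10903 + p) = (5017 + 24245)/(-10903 + 36535/1137) = 29262/(-12360176/1137) = 29262*(-1137/12360176) = -16635447/6180088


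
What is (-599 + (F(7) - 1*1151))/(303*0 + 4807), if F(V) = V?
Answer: -1743/4807 ≈ -0.36260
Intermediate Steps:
(-599 + (F(7) - 1*1151))/(303*0 + 4807) = (-599 + (7 - 1*1151))/(303*0 + 4807) = (-599 + (7 - 1151))/(0 + 4807) = (-599 - 1144)/4807 = -1743*1/4807 = -1743/4807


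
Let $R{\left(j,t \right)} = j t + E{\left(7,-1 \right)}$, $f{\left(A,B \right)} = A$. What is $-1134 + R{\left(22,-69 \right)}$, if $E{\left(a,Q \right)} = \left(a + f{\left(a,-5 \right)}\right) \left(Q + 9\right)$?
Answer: $-2540$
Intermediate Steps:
$E{\left(a,Q \right)} = 2 a \left(9 + Q\right)$ ($E{\left(a,Q \right)} = \left(a + a\right) \left(Q + 9\right) = 2 a \left(9 + Q\right)$)
$R{\left(j,t \right)} = 112 + j t$ ($R{\left(j,t \right)} = j t + 2 \cdot 7 \left(9 - 1\right) = j t + 2 \cdot 7 \cdot 8 = j t + 112 = 112 + j t$)
$-1134 + R{\left(22,-69 \right)} = -1134 + \left(112 + 22 \left(-69\right)\right) = -1134 + \left(112 - 1518\right) = -1134 - 1406 = -2540$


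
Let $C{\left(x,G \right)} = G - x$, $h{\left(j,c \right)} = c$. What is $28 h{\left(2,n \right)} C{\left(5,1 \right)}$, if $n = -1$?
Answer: $112$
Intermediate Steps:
$28 h{\left(2,n \right)} C{\left(5,1 \right)} = 28 \left(-1\right) \left(1 - 5\right) = - 28 \left(1 - 5\right) = \left(-28\right) \left(-4\right) = 112$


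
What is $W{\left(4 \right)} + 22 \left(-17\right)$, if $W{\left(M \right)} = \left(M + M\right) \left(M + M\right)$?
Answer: $-310$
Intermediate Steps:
$W{\left(M \right)} = 4 M^{2}$ ($W{\left(M \right)} = 2 M 2 M = 4 M^{2}$)
$W{\left(4 \right)} + 22 \left(-17\right) = 4 \cdot 4^{2} + 22 \left(-17\right) = 4 \cdot 16 - 374 = 64 - 374 = -310$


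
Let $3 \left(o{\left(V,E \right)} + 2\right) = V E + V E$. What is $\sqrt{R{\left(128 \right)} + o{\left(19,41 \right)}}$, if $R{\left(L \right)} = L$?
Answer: $\frac{44 \sqrt{3}}{3} \approx 25.403$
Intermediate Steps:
$o{\left(V,E \right)} = -2 + \frac{2 E V}{3}$ ($o{\left(V,E \right)} = -2 + \frac{V E + V E}{3} = -2 + \frac{E V + E V}{3} = -2 + \frac{2 E V}{3}$)
$\sqrt{R{\left(128 \right)} + o{\left(19,41 \right)}} = \sqrt{128 - \left(2 - \frac{1558}{3}\right)} = \sqrt{128 + \left(-2 + \frac{1558}{3}\right)} = \sqrt{128 + \frac{1552}{3}} = \sqrt{\frac{1936}{3}} = \frac{44 \sqrt{3}}{3}$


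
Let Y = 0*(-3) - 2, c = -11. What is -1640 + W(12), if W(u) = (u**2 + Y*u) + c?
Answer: -1531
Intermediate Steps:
Y = -2 (Y = 0 - 2 = -2)
W(u) = -11 + u**2 - 2*u (W(u) = (u**2 - 2*u) - 11 = -11 + u**2 - 2*u)
-1640 + W(12) = -1640 + (-11 + 12**2 - 2*12) = -1640 + (-11 + 144 - 24) = -1640 + 109 = -1531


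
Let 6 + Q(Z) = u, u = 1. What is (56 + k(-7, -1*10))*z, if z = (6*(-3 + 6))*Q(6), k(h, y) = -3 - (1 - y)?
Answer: -3780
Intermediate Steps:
Q(Z) = -5 (Q(Z) = -6 + 1 = -5)
k(h, y) = -4 + y (k(h, y) = -3 + (-1 + y) = -4 + y)
z = -90 (z = (6*(-3 + 6))*(-5) = (6*3)*(-5) = 18*(-5) = -90)
(56 + k(-7, -1*10))*z = (56 + (-4 - 1*10))*(-90) = (56 + (-4 - 10))*(-90) = (56 - 14)*(-90) = 42*(-90) = -3780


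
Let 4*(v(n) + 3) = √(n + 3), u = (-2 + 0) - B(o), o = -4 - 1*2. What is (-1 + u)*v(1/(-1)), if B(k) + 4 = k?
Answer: -21 + 7*√2/4 ≈ -18.525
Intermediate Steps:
o = -6 (o = -4 - 2 = -6)
B(k) = -4 + k
u = 8 (u = (-2 + 0) - (-4 - 6) = -2 - 1*(-10) = -2 + 10 = 8)
v(n) = -3 + √(3 + n)/4 (v(n) = -3 + √(n + 3)/4 = -3 + √(3 + n)/4)
(-1 + u)*v(1/(-1)) = (-1 + 8)*(-3 + √(3 + 1/(-1))/4) = 7*(-3 + √(3 - 1)/4) = 7*(-3 + √2/4) = -21 + 7*√2/4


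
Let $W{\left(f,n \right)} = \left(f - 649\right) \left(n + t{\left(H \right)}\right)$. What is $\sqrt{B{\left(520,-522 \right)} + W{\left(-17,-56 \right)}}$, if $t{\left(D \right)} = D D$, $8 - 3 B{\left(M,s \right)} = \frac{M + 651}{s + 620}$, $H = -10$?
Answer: $\frac{i \sqrt{5743842}}{14} \approx 171.19 i$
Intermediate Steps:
$B{\left(M,s \right)} = \frac{8}{3} - \frac{651 + M}{3 \left(620 + s\right)}$ ($B{\left(M,s \right)} = \frac{8}{3} - \frac{\left(M + 651\right) \frac{1}{s + 620}}{3} = \frac{8}{3} - \frac{\left(651 + M\right) \frac{1}{620 + s}}{3} = \frac{8}{3} - \frac{\frac{1}{620 + s} \left(651 + M\right)}{3} = \frac{8}{3} - \frac{651 + M}{3 \left(620 + s\right)}$)
$t{\left(D \right)} = D^{2}$
$W{\left(f,n \right)} = \left(-649 + f\right) \left(100 + n\right)$ ($W{\left(f,n \right)} = \left(f - 649\right) \left(n + \left(-10\right)^{2}\right) = \left(-649 + f\right) \left(n + 100\right) = \left(-649 + f\right) \left(100 + n\right)$)
$\sqrt{B{\left(520,-522 \right)} + W{\left(-17,-56 \right)}} = \sqrt{\frac{4309 - 520 + 8 \left(-522\right)}{3 \left(620 - 522\right)} - 29304} = \sqrt{\frac{4309 - 520 - 4176}{3 \cdot 98} + \left(-64900 + 36344 - 1700 + 952\right)} = \sqrt{\frac{1}{3} \cdot \frac{1}{98} \left(-387\right) - 29304} = \sqrt{- \frac{129}{98} - 29304} = \sqrt{- \frac{2871921}{98}} = \frac{i \sqrt{5743842}}{14}$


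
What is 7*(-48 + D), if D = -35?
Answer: -581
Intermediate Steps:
7*(-48 + D) = 7*(-48 - 35) = 7*(-83) = -581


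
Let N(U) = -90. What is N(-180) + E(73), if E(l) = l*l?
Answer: 5239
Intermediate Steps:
E(l) = l**2
N(-180) + E(73) = -90 + 73**2 = -90 + 5329 = 5239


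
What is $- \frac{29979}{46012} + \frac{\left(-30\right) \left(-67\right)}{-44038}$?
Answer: $- \frac{706349661}{1013138228} \approx -0.69719$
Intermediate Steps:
$- \frac{29979}{46012} + \frac{\left(-30\right) \left(-67\right)}{-44038} = \left(-29979\right) \frac{1}{46012} + 2010 \left(- \frac{1}{44038}\right) = - \frac{29979}{46012} - \frac{1005}{22019} = - \frac{706349661}{1013138228}$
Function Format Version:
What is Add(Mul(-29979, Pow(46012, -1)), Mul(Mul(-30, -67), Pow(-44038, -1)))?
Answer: Rational(-706349661, 1013138228) ≈ -0.69719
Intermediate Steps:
Add(Mul(-29979, Pow(46012, -1)), Mul(Mul(-30, -67), Pow(-44038, -1))) = Add(Mul(-29979, Rational(1, 46012)), Mul(2010, Rational(-1, 44038))) = Add(Rational(-29979, 46012), Rational(-1005, 22019)) = Rational(-706349661, 1013138228)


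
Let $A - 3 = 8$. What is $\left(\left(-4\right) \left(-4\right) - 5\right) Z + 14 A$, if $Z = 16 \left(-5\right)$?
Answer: $-726$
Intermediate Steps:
$A = 11$ ($A = 3 + 8 = 11$)
$Z = -80$
$\left(\left(-4\right) \left(-4\right) - 5\right) Z + 14 A = \left(\left(-4\right) \left(-4\right) - 5\right) \left(-80\right) + 14 \cdot 11 = \left(16 - 5\right) \left(-80\right) + 154 = 11 \left(-80\right) + 154 = -880 + 154 = -726$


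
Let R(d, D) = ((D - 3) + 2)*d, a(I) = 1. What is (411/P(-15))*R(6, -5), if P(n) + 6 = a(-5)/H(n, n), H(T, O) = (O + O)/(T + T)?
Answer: 14796/5 ≈ 2959.2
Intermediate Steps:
H(T, O) = O/T (H(T, O) = (2*O)/((2*T)) = (2*O)*(1/(2*T)) = O/T)
R(d, D) = d*(-1 + D) (R(d, D) = ((-3 + D) + 2)*d = (-1 + D)*d = d*(-1 + D))
P(n) = -5 (P(n) = -6 + 1/(n/n) = -6 + 1/1 = -6 + 1*1 = -6 + 1 = -5)
(411/P(-15))*R(6, -5) = (411/(-5))*(6*(-1 - 5)) = (411*(-⅕))*(6*(-6)) = -411/5*(-36) = 14796/5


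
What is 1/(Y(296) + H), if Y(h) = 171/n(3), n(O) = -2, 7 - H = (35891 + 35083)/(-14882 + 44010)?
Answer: -14564/1178761 ≈ -0.012355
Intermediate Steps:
H = 66461/14564 (H = 7 - (35891 + 35083)/(-14882 + 44010) = 7 - 70974/29128 = 7 - 1*35487/14564 = 7 - 35487/14564 = 66461/14564 ≈ 4.5634)
Y(h) = -171/2 (Y(h) = 171/(-2) = 171*(-½) = -171/2)
1/(Y(296) + H) = 1/(-171/2 + 66461/14564) = 1/(-1178761/14564) = -14564/1178761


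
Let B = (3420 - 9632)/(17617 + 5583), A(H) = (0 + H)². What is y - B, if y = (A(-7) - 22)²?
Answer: 4229753/5800 ≈ 729.27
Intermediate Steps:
A(H) = H²
y = 729 (y = ((-7)² - 22)² = (49 - 22)² = 27² = 729)
B = -1553/5800 (B = -6212/23200 = -6212*1/23200 = -1553/5800 ≈ -0.26776)
y - B = 729 - 1*(-1553/5800) = 729 + 1553/5800 = 4229753/5800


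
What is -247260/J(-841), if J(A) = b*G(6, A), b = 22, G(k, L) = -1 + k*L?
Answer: 123630/55517 ≈ 2.2269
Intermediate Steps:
G(k, L) = -1 + L*k
J(A) = -22 + 132*A (J(A) = 22*(-1 + A*6) = 22*(-1 + 6*A) = -22 + 132*A)
-247260/J(-841) = -247260/(-22 + 132*(-841)) = -247260/(-22 - 111012) = -247260/(-111034) = -247260*(-1/111034) = 123630/55517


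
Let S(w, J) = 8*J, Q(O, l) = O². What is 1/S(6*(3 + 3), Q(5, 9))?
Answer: 1/200 ≈ 0.0050000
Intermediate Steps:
1/S(6*(3 + 3), Q(5, 9)) = 1/(8*5²) = 1/(8*25) = 1/200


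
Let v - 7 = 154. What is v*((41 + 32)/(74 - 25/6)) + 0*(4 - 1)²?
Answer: 70518/419 ≈ 168.30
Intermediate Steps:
v = 161 (v = 7 + 154 = 161)
v*((41 + 32)/(74 - 25/6)) + 0*(4 - 1)² = 161*((41 + 32)/(74 - 25/6)) + 0*(4 - 1)² = 161*(73/(74 - 25*⅙)) + 0*3² = 161*(73/(74 - 25/6)) + 0*9 = 161*(73/(419/6)) + 0 = 161*(73*(6/419)) + 0 = 161*(438/419) + 0 = 70518/419 + 0 = 70518/419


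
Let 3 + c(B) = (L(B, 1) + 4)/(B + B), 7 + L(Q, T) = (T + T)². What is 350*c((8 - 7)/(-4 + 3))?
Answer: -1225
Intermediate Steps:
L(Q, T) = -7 + 4*T² (L(Q, T) = -7 + (T + T)² = -7 + (2*T)² = -7 + 4*T²)
c(B) = -3 + 1/(2*B) (c(B) = -3 + ((-7 + 4*1²) + 4)/(B + B) = -3 + ((-7 + 4*1) + 4)/((2*B)) = -3 + ((-7 + 4) + 4)*(1/(2*B)) = -3 + (-3 + 4)*(1/(2*B)) = -3 + 1*(1/(2*B)) = -3 + 1/(2*B))
350*c((8 - 7)/(-4 + 3)) = 350*(-3 + 1/(2*(((8 - 7)/(-4 + 3))))) = 350*(-3 + 1/(2*((1/(-1))))) = 350*(-3 + 1/(2*((1*(-1))))) = 350*(-3 + (½)/(-1)) = 350*(-3 + (½)*(-1)) = 350*(-3 - ½) = 350*(-7/2) = -1225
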